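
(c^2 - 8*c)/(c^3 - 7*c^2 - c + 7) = c*(c - 8)/(c^3 - 7*c^2 - c + 7)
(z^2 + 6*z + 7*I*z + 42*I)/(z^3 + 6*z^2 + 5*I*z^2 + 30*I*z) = (z + 7*I)/(z*(z + 5*I))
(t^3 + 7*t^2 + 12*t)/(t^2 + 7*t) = (t^2 + 7*t + 12)/(t + 7)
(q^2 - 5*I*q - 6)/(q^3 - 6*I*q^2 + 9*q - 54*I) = (q - 2*I)/(q^2 - 3*I*q + 18)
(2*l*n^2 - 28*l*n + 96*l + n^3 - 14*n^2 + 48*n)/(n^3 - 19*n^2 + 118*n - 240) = (2*l + n)/(n - 5)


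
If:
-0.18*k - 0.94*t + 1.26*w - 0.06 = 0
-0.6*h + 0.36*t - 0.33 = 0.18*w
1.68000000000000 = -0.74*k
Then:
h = 0.504255319148936*w - 0.327458309373203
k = -2.27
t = 1.34042553191489*w + 0.370902817711328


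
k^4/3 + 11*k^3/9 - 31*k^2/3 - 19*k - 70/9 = (k/3 + 1/3)*(k - 5)*(k + 2/3)*(k + 7)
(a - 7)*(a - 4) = a^2 - 11*a + 28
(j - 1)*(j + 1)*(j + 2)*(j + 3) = j^4 + 5*j^3 + 5*j^2 - 5*j - 6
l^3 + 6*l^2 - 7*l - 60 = (l - 3)*(l + 4)*(l + 5)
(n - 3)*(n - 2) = n^2 - 5*n + 6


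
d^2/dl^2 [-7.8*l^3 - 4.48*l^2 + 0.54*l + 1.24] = -46.8*l - 8.96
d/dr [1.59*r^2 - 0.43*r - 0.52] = 3.18*r - 0.43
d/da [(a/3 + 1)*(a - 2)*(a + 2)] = a^2 + 2*a - 4/3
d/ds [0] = 0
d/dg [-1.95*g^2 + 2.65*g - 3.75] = 2.65 - 3.9*g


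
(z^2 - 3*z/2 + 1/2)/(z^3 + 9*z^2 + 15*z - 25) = (z - 1/2)/(z^2 + 10*z + 25)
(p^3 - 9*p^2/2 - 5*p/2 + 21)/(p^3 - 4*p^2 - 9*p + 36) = (p^2 - 3*p/2 - 7)/(p^2 - p - 12)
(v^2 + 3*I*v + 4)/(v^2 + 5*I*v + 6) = (v + 4*I)/(v + 6*I)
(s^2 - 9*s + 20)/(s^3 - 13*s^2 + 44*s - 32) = (s - 5)/(s^2 - 9*s + 8)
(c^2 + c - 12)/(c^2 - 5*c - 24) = (-c^2 - c + 12)/(-c^2 + 5*c + 24)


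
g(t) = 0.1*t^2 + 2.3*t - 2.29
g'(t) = 0.2*t + 2.3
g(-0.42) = -3.24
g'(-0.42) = 2.22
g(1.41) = 1.15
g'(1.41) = 2.58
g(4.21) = 9.17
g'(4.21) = 3.14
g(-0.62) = -3.68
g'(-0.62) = 2.18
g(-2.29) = -7.03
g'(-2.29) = 1.84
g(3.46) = 6.87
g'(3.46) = 2.99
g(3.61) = 7.32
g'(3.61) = 3.02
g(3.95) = 8.36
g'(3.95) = 3.09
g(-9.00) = -14.89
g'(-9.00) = 0.50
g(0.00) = -2.29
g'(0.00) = 2.30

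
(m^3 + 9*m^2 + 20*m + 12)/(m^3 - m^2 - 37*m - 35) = (m^2 + 8*m + 12)/(m^2 - 2*m - 35)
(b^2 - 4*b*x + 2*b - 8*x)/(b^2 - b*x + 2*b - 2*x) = (-b + 4*x)/(-b + x)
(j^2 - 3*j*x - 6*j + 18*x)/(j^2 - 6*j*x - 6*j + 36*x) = (-j + 3*x)/(-j + 6*x)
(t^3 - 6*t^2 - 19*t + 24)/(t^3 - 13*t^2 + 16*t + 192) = (t - 1)/(t - 8)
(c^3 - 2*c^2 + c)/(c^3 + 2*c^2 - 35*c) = (c^2 - 2*c + 1)/(c^2 + 2*c - 35)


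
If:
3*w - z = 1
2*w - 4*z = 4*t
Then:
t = 1/6 - 5*z/6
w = z/3 + 1/3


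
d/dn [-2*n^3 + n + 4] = 1 - 6*n^2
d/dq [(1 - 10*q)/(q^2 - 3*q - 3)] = (10*q^2 - 2*q + 33)/(q^4 - 6*q^3 + 3*q^2 + 18*q + 9)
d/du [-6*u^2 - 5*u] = -12*u - 5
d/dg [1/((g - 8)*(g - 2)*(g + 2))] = (-(g - 8)*(g - 2) - (g - 8)*(g + 2) - (g - 2)*(g + 2))/((g - 8)^2*(g - 2)^2*(g + 2)^2)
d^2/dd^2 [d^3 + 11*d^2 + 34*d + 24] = 6*d + 22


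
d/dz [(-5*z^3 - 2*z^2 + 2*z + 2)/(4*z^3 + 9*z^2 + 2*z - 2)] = (-37*z^4 - 36*z^3 - 16*z^2 - 28*z - 8)/(16*z^6 + 72*z^5 + 97*z^4 + 20*z^3 - 32*z^2 - 8*z + 4)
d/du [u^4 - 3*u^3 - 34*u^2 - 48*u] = 4*u^3 - 9*u^2 - 68*u - 48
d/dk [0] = 0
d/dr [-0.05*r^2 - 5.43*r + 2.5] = -0.1*r - 5.43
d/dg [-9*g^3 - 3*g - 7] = -27*g^2 - 3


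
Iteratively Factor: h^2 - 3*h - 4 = (h - 4)*(h + 1)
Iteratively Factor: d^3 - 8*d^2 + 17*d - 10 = (d - 1)*(d^2 - 7*d + 10) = (d - 2)*(d - 1)*(d - 5)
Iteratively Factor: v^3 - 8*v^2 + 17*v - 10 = (v - 2)*(v^2 - 6*v + 5) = (v - 5)*(v - 2)*(v - 1)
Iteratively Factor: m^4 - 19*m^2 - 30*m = (m + 2)*(m^3 - 2*m^2 - 15*m) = (m + 2)*(m + 3)*(m^2 - 5*m) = (m - 5)*(m + 2)*(m + 3)*(m)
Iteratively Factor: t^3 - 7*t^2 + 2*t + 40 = (t + 2)*(t^2 - 9*t + 20) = (t - 5)*(t + 2)*(t - 4)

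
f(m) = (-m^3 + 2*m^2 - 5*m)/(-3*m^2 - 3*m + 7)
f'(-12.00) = 0.30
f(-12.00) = -5.34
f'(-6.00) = 0.13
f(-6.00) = -3.83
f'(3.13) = 0.11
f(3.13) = 0.84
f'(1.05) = -140.37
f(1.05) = -7.75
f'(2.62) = -0.00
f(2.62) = 0.81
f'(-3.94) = -0.57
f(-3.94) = -4.03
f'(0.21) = -0.79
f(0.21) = -0.16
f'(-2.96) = -3.80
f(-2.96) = -5.60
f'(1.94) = -0.51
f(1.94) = 0.94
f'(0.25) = -0.83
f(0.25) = -0.19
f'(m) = (6*m + 3)*(-m^3 + 2*m^2 - 5*m)/(-3*m^2 - 3*m + 7)^2 + (-3*m^2 + 4*m - 5)/(-3*m^2 - 3*m + 7) = (3*m^4 + 6*m^3 - 42*m^2 + 28*m - 35)/(9*m^4 + 18*m^3 - 33*m^2 - 42*m + 49)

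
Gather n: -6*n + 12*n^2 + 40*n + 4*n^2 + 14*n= 16*n^2 + 48*n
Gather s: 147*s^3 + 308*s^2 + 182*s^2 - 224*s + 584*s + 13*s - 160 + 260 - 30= 147*s^3 + 490*s^2 + 373*s + 70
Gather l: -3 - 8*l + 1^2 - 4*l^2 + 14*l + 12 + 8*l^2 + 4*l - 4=4*l^2 + 10*l + 6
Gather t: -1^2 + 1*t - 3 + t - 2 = 2*t - 6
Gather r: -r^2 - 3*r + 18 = -r^2 - 3*r + 18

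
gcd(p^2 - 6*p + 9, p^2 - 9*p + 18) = p - 3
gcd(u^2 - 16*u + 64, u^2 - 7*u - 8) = u - 8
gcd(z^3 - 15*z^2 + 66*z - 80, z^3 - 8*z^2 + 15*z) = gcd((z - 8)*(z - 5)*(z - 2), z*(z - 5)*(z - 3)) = z - 5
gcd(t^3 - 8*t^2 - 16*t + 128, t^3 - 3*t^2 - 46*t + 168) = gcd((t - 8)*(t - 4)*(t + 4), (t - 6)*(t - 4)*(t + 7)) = t - 4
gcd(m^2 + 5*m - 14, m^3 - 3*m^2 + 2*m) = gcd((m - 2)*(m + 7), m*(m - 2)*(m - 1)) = m - 2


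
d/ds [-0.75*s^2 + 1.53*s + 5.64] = 1.53 - 1.5*s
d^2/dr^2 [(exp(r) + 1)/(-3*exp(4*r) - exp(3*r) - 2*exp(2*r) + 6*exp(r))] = (-81*exp(7*r) - 177*exp(6*r) - 85*exp(5*r) - 249*exp(4*r) - 68*exp(3*r) - 16*exp(2*r) + 36*exp(r) - 36)*exp(-r)/(27*exp(9*r) + 27*exp(8*r) + 63*exp(7*r) - 125*exp(6*r) - 66*exp(5*r) - 222*exp(4*r) + 260*exp(3*r) + 36*exp(2*r) + 216*exp(r) - 216)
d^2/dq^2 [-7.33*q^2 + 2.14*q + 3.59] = -14.6600000000000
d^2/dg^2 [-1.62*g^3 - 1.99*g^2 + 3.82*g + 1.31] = -9.72*g - 3.98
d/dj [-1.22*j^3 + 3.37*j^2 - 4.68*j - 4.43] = -3.66*j^2 + 6.74*j - 4.68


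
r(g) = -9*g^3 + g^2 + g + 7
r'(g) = -27*g^2 + 2*g + 1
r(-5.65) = 1656.53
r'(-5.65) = -872.21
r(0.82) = 3.53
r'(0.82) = -15.51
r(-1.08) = 18.42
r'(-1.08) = -32.65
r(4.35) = -710.54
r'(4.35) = -501.21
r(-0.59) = 8.61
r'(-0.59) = -9.58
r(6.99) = -3010.94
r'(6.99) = -1304.24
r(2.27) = -90.85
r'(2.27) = -133.59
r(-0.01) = 6.99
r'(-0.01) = 0.98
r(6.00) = -1895.00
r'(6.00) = -959.00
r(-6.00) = 1981.00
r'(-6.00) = -983.00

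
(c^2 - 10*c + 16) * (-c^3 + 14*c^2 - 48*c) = -c^5 + 24*c^4 - 204*c^3 + 704*c^2 - 768*c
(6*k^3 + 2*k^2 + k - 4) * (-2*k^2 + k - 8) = -12*k^5 + 2*k^4 - 48*k^3 - 7*k^2 - 12*k + 32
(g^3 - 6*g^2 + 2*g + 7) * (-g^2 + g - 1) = -g^5 + 7*g^4 - 9*g^3 + g^2 + 5*g - 7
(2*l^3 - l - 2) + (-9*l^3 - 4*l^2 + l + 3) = -7*l^3 - 4*l^2 + 1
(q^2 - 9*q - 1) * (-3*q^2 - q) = -3*q^4 + 26*q^3 + 12*q^2 + q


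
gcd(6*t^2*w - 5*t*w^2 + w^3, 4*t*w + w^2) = w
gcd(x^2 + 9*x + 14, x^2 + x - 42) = x + 7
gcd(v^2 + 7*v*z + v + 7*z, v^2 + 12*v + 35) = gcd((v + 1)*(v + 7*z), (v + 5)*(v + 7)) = 1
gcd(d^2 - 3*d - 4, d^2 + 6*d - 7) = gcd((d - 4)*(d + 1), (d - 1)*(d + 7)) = 1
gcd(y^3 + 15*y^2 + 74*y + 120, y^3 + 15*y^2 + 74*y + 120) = y^3 + 15*y^2 + 74*y + 120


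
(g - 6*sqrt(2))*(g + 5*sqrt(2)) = g^2 - sqrt(2)*g - 60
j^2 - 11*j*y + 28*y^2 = (j - 7*y)*(j - 4*y)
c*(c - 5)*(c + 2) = c^3 - 3*c^2 - 10*c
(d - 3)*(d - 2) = d^2 - 5*d + 6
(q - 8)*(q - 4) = q^2 - 12*q + 32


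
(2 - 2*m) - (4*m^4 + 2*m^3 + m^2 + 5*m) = -4*m^4 - 2*m^3 - m^2 - 7*m + 2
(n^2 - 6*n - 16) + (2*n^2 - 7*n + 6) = 3*n^2 - 13*n - 10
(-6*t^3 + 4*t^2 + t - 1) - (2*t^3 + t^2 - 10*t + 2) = -8*t^3 + 3*t^2 + 11*t - 3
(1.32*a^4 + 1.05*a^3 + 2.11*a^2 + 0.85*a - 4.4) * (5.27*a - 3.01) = 6.9564*a^5 + 1.5603*a^4 + 7.9592*a^3 - 1.8716*a^2 - 25.7465*a + 13.244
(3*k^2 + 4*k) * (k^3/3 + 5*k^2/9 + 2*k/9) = k^5 + 3*k^4 + 26*k^3/9 + 8*k^2/9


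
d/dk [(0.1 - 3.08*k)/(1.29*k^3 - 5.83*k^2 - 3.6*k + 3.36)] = (7.9464*k^3 - 18.3434*k^2 + 1.166*k - 9.9888)/(1.6641*k^6 - 15.0414*k^5 + 24.7009*k^4 + 50.6448*k^3 - 26.2176*k^2 - 24.192*k + 11.2896)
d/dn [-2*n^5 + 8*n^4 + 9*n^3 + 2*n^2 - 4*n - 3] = -10*n^4 + 32*n^3 + 27*n^2 + 4*n - 4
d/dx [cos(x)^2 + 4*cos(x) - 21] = -2*(cos(x) + 2)*sin(x)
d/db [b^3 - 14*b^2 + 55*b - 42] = 3*b^2 - 28*b + 55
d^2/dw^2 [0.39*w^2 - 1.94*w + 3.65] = 0.780000000000000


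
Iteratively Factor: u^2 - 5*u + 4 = (u - 1)*(u - 4)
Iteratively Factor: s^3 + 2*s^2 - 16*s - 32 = (s + 2)*(s^2 - 16) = (s + 2)*(s + 4)*(s - 4)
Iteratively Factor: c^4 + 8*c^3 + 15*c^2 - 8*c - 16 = (c + 4)*(c^3 + 4*c^2 - c - 4) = (c - 1)*(c + 4)*(c^2 + 5*c + 4) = (c - 1)*(c + 4)^2*(c + 1)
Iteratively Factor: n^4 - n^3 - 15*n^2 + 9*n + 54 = (n - 3)*(n^3 + 2*n^2 - 9*n - 18) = (n - 3)*(n + 2)*(n^2 - 9) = (n - 3)^2*(n + 2)*(n + 3)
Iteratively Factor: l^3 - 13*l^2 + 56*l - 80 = (l - 4)*(l^2 - 9*l + 20) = (l - 4)^2*(l - 5)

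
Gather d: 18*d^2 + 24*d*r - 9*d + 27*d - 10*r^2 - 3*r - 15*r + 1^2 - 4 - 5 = 18*d^2 + d*(24*r + 18) - 10*r^2 - 18*r - 8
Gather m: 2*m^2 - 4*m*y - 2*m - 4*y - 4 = 2*m^2 + m*(-4*y - 2) - 4*y - 4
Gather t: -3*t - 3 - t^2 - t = -t^2 - 4*t - 3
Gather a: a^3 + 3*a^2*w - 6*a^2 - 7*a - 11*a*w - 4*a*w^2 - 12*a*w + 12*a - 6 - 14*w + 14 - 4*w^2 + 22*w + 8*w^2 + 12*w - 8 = a^3 + a^2*(3*w - 6) + a*(-4*w^2 - 23*w + 5) + 4*w^2 + 20*w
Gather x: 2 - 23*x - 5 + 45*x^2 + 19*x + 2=45*x^2 - 4*x - 1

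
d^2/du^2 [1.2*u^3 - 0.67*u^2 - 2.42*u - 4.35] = 7.2*u - 1.34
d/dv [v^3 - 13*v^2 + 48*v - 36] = 3*v^2 - 26*v + 48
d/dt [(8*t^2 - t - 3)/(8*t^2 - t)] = 3*(16*t - 1)/(t^2*(64*t^2 - 16*t + 1))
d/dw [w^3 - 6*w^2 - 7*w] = 3*w^2 - 12*w - 7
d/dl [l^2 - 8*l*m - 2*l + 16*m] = 2*l - 8*m - 2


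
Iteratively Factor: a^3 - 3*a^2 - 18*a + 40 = (a + 4)*(a^2 - 7*a + 10) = (a - 5)*(a + 4)*(a - 2)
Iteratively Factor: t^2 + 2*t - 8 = (t + 4)*(t - 2)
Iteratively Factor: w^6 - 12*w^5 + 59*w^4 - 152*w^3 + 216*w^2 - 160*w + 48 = (w - 2)*(w^5 - 10*w^4 + 39*w^3 - 74*w^2 + 68*w - 24) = (w - 2)^2*(w^4 - 8*w^3 + 23*w^2 - 28*w + 12) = (w - 3)*(w - 2)^2*(w^3 - 5*w^2 + 8*w - 4) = (w - 3)*(w - 2)^3*(w^2 - 3*w + 2) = (w - 3)*(w - 2)^4*(w - 1)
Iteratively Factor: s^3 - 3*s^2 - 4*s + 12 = (s - 2)*(s^2 - s - 6) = (s - 3)*(s - 2)*(s + 2)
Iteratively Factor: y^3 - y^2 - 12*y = (y - 4)*(y^2 + 3*y) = (y - 4)*(y + 3)*(y)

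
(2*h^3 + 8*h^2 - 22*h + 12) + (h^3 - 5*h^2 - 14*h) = 3*h^3 + 3*h^2 - 36*h + 12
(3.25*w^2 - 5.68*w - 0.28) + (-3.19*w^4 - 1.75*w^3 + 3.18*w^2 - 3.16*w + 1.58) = -3.19*w^4 - 1.75*w^3 + 6.43*w^2 - 8.84*w + 1.3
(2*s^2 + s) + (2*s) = 2*s^2 + 3*s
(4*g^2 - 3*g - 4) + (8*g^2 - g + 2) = 12*g^2 - 4*g - 2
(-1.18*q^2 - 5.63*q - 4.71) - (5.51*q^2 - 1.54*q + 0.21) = -6.69*q^2 - 4.09*q - 4.92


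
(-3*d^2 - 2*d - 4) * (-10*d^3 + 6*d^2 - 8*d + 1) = 30*d^5 + 2*d^4 + 52*d^3 - 11*d^2 + 30*d - 4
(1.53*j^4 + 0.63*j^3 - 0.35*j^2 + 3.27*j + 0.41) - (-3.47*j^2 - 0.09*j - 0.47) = 1.53*j^4 + 0.63*j^3 + 3.12*j^2 + 3.36*j + 0.88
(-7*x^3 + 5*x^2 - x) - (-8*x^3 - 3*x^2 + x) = x^3 + 8*x^2 - 2*x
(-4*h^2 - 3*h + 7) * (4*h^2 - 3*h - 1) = -16*h^4 + 41*h^2 - 18*h - 7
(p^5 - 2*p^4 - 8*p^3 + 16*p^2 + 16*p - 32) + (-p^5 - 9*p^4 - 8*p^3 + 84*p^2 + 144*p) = -11*p^4 - 16*p^3 + 100*p^2 + 160*p - 32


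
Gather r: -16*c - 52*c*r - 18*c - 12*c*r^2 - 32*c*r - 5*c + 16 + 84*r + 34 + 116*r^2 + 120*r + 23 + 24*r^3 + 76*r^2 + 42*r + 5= -39*c + 24*r^3 + r^2*(192 - 12*c) + r*(246 - 84*c) + 78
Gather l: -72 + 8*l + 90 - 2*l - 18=6*l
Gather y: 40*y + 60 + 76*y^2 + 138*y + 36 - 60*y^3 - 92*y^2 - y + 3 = -60*y^3 - 16*y^2 + 177*y + 99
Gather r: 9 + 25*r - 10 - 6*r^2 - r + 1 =-6*r^2 + 24*r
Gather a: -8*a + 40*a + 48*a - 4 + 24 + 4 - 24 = 80*a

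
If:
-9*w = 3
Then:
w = -1/3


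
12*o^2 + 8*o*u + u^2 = (2*o + u)*(6*o + u)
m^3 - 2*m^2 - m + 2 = (m - 2)*(m - 1)*(m + 1)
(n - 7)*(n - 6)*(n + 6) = n^3 - 7*n^2 - 36*n + 252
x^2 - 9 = (x - 3)*(x + 3)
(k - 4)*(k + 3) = k^2 - k - 12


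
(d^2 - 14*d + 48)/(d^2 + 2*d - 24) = (d^2 - 14*d + 48)/(d^2 + 2*d - 24)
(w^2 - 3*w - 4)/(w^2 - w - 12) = (w + 1)/(w + 3)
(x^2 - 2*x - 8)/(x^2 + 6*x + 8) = (x - 4)/(x + 4)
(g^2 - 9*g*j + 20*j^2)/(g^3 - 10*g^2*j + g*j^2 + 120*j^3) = (g - 4*j)/(g^2 - 5*g*j - 24*j^2)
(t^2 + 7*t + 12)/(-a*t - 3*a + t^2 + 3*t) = (t + 4)/(-a + t)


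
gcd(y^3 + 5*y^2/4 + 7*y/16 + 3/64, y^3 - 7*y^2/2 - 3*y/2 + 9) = 1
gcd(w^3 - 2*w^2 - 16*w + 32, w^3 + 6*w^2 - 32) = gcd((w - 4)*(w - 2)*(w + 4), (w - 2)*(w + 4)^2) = w^2 + 2*w - 8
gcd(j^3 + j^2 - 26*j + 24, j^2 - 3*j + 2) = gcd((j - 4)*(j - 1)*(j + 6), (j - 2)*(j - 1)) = j - 1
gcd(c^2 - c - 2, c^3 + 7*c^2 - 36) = c - 2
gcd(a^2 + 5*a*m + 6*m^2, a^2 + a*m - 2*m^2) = a + 2*m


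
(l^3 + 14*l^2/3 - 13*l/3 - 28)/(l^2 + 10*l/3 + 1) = (3*l^2 + 5*l - 28)/(3*l + 1)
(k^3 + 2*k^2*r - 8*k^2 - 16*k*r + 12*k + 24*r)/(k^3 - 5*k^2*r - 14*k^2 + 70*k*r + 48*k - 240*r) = (-k^2 - 2*k*r + 2*k + 4*r)/(-k^2 + 5*k*r + 8*k - 40*r)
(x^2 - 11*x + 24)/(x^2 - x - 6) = (x - 8)/(x + 2)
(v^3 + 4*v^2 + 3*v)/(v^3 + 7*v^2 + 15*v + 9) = v/(v + 3)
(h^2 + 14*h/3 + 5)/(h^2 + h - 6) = (h + 5/3)/(h - 2)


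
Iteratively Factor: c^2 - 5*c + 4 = (c - 4)*(c - 1)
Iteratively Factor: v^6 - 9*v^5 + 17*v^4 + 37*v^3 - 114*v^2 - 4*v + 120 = (v - 5)*(v^5 - 4*v^4 - 3*v^3 + 22*v^2 - 4*v - 24) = (v - 5)*(v - 2)*(v^4 - 2*v^3 - 7*v^2 + 8*v + 12) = (v - 5)*(v - 2)*(v + 2)*(v^3 - 4*v^2 + v + 6) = (v - 5)*(v - 2)^2*(v + 2)*(v^2 - 2*v - 3) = (v - 5)*(v - 3)*(v - 2)^2*(v + 2)*(v + 1)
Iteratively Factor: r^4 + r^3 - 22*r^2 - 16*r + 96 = (r - 2)*(r^3 + 3*r^2 - 16*r - 48) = (r - 2)*(r + 3)*(r^2 - 16) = (r - 4)*(r - 2)*(r + 3)*(r + 4)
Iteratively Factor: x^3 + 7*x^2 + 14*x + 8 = (x + 1)*(x^2 + 6*x + 8) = (x + 1)*(x + 2)*(x + 4)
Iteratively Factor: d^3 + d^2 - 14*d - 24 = (d + 2)*(d^2 - d - 12) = (d - 4)*(d + 2)*(d + 3)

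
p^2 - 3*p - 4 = (p - 4)*(p + 1)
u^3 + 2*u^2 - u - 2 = (u - 1)*(u + 1)*(u + 2)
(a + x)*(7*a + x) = 7*a^2 + 8*a*x + x^2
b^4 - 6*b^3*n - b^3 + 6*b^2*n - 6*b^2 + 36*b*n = b*(b - 3)*(b + 2)*(b - 6*n)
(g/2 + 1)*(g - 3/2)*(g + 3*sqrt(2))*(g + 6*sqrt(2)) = g^4/2 + g^3/4 + 9*sqrt(2)*g^3/2 + 9*sqrt(2)*g^2/4 + 33*g^2/2 - 27*sqrt(2)*g/2 + 9*g - 54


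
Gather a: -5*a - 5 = -5*a - 5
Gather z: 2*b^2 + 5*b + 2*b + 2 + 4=2*b^2 + 7*b + 6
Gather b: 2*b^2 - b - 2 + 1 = 2*b^2 - b - 1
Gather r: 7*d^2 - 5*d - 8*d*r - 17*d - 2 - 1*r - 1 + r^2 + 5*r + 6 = 7*d^2 - 22*d + r^2 + r*(4 - 8*d) + 3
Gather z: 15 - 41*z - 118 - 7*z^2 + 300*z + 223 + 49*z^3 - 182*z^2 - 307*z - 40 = 49*z^3 - 189*z^2 - 48*z + 80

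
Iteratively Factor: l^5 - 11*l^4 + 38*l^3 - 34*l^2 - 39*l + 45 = (l - 3)*(l^4 - 8*l^3 + 14*l^2 + 8*l - 15) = (l - 3)^2*(l^3 - 5*l^2 - l + 5) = (l - 3)^2*(l + 1)*(l^2 - 6*l + 5) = (l - 3)^2*(l - 1)*(l + 1)*(l - 5)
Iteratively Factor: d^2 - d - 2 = (d - 2)*(d + 1)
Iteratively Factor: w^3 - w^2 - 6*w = (w + 2)*(w^2 - 3*w) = (w - 3)*(w + 2)*(w)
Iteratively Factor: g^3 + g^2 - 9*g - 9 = (g + 1)*(g^2 - 9) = (g + 1)*(g + 3)*(g - 3)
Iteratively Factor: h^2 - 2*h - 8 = (h - 4)*(h + 2)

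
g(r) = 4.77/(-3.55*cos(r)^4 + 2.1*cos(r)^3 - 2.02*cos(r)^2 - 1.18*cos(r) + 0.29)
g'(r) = 4.77*(-14.2*sin(r)*cos(r)^3 + 6.3*sin(r)*cos(r)^2 - 4.04*sin(r)*cos(r) - 1.18*sin(r))/(-3.55*cos(r)^4 + 2.1*cos(r)^3 - 2.02*cos(r)^2 - 1.18*cos(r) + 0.29)^2 = (-67.734*cos(r)^3 + 30.051*cos(r)^2 - 19.2708*cos(r) - 5.6286)*sin(r)/(3.55*cos(r)^4 - 2.1*cos(r)^3 + 2.02*cos(r)^2 + 1.18*cos(r) - 0.29)^2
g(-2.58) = -1.47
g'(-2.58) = -3.69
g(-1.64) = 13.21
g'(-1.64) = 31.59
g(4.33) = 17.59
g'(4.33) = -116.93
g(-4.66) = 13.79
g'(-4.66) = -37.78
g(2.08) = -81.47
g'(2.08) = 4776.22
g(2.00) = 27.50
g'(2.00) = 377.20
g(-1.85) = 12.00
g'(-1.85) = -20.59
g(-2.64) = -1.27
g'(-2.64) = -2.75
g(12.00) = -1.78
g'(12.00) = 3.07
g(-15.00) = -2.29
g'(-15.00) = -8.40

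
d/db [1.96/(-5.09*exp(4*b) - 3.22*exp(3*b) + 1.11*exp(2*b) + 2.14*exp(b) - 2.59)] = (39.9056*exp(3*b) + 18.9336*exp(2*b) - 4.3512*exp(b) - 4.1944)*exp(b)/(5.09*exp(4*b) + 3.22*exp(3*b) - 1.11*exp(2*b) - 2.14*exp(b) + 2.59)^2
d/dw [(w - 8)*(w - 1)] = 2*w - 9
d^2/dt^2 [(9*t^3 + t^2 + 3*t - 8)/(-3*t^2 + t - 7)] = 4*(75*t^3 + 234*t^2 - 603*t - 115)/(27*t^6 - 27*t^5 + 198*t^4 - 127*t^3 + 462*t^2 - 147*t + 343)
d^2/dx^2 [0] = 0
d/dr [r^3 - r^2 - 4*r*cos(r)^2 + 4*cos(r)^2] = 3*r^2 + 4*r*sin(2*r) - 2*r - 4*sin(2*r) - 4*cos(r)^2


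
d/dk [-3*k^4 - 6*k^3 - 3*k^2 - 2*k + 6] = -12*k^3 - 18*k^2 - 6*k - 2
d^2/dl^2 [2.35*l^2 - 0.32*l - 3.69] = 4.70000000000000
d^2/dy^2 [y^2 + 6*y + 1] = 2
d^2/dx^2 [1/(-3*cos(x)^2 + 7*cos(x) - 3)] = (-36*sin(x)^4 + 31*sin(x)^2 - 399*cos(x)/4 + 63*cos(3*x)/4 + 85)/(3*sin(x)^2 + 7*cos(x) - 6)^3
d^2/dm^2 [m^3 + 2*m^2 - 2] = 6*m + 4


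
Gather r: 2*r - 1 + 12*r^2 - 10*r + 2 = 12*r^2 - 8*r + 1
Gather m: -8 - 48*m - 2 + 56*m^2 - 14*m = 56*m^2 - 62*m - 10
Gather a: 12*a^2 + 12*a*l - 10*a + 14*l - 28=12*a^2 + a*(12*l - 10) + 14*l - 28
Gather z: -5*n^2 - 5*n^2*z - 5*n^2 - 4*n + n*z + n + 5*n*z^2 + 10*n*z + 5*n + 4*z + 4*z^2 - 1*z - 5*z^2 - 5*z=-10*n^2 + 2*n + z^2*(5*n - 1) + z*(-5*n^2 + 11*n - 2)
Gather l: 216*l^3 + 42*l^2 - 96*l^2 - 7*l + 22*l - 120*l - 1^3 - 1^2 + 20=216*l^3 - 54*l^2 - 105*l + 18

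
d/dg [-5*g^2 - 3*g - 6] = -10*g - 3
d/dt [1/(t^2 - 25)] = -2*t/(t^2 - 25)^2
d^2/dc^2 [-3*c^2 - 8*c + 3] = -6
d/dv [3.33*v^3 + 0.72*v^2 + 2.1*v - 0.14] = 9.99*v^2 + 1.44*v + 2.1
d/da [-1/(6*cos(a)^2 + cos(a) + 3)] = -(12*cos(a) + 1)*sin(a)/(6*cos(a)^2 + cos(a) + 3)^2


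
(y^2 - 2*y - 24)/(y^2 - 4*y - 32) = (y - 6)/(y - 8)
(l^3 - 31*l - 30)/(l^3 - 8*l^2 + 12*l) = (l^2 + 6*l + 5)/(l*(l - 2))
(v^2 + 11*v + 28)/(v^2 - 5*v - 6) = (v^2 + 11*v + 28)/(v^2 - 5*v - 6)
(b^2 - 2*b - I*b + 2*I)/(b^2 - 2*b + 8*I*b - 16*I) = (b - I)/(b + 8*I)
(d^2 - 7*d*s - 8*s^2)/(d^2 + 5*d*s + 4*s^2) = (d - 8*s)/(d + 4*s)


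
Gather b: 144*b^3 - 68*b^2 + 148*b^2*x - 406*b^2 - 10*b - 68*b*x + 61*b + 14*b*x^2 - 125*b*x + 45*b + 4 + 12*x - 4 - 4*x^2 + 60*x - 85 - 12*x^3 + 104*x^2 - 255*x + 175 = 144*b^3 + b^2*(148*x - 474) + b*(14*x^2 - 193*x + 96) - 12*x^3 + 100*x^2 - 183*x + 90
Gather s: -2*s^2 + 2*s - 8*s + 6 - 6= -2*s^2 - 6*s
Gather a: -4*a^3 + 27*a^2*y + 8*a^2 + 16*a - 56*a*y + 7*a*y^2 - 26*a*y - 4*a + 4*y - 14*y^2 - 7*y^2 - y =-4*a^3 + a^2*(27*y + 8) + a*(7*y^2 - 82*y + 12) - 21*y^2 + 3*y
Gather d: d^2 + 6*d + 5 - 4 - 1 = d^2 + 6*d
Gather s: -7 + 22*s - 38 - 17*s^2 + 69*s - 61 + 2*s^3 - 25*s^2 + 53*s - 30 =2*s^3 - 42*s^2 + 144*s - 136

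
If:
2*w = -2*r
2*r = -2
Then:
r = -1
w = 1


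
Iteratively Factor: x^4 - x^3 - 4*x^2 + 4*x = (x + 2)*(x^3 - 3*x^2 + 2*x) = x*(x + 2)*(x^2 - 3*x + 2) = x*(x - 1)*(x + 2)*(x - 2)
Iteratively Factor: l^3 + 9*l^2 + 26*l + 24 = (l + 3)*(l^2 + 6*l + 8) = (l + 2)*(l + 3)*(l + 4)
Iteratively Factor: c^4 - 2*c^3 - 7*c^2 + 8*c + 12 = (c - 3)*(c^3 + c^2 - 4*c - 4) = (c - 3)*(c + 1)*(c^2 - 4) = (c - 3)*(c - 2)*(c + 1)*(c + 2)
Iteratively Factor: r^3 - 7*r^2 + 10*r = (r - 5)*(r^2 - 2*r) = (r - 5)*(r - 2)*(r)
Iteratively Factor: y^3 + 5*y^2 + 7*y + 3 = (y + 1)*(y^2 + 4*y + 3) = (y + 1)*(y + 3)*(y + 1)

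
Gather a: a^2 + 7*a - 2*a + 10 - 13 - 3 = a^2 + 5*a - 6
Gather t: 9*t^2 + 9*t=9*t^2 + 9*t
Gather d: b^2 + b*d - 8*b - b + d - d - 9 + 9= b^2 + b*d - 9*b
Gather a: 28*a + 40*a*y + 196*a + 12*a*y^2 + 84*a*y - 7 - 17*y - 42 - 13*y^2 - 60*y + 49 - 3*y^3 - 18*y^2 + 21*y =a*(12*y^2 + 124*y + 224) - 3*y^3 - 31*y^2 - 56*y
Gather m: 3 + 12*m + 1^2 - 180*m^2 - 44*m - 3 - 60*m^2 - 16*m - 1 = -240*m^2 - 48*m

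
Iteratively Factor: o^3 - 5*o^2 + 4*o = (o - 1)*(o^2 - 4*o) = o*(o - 1)*(o - 4)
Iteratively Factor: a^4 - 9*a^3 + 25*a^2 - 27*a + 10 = (a - 5)*(a^3 - 4*a^2 + 5*a - 2) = (a - 5)*(a - 2)*(a^2 - 2*a + 1) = (a - 5)*(a - 2)*(a - 1)*(a - 1)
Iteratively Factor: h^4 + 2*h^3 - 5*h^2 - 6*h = (h - 2)*(h^3 + 4*h^2 + 3*h) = (h - 2)*(h + 1)*(h^2 + 3*h) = h*(h - 2)*(h + 1)*(h + 3)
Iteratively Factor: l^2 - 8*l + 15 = (l - 5)*(l - 3)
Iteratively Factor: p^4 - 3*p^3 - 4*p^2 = (p - 4)*(p^3 + p^2) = p*(p - 4)*(p^2 + p) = p^2*(p - 4)*(p + 1)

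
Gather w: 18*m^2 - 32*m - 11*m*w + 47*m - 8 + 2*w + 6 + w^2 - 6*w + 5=18*m^2 + 15*m + w^2 + w*(-11*m - 4) + 3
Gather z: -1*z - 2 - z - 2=-2*z - 4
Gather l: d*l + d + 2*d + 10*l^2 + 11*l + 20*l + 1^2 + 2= 3*d + 10*l^2 + l*(d + 31) + 3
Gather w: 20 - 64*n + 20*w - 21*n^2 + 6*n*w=-21*n^2 - 64*n + w*(6*n + 20) + 20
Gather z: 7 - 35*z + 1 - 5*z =8 - 40*z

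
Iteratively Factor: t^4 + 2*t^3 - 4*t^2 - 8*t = (t + 2)*(t^3 - 4*t) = t*(t + 2)*(t^2 - 4) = t*(t - 2)*(t + 2)*(t + 2)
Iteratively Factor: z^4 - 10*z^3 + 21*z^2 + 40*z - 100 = (z - 5)*(z^3 - 5*z^2 - 4*z + 20) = (z - 5)^2*(z^2 - 4) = (z - 5)^2*(z + 2)*(z - 2)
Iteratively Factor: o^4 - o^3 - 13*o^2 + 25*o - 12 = (o - 1)*(o^3 - 13*o + 12) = (o - 1)^2*(o^2 + o - 12) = (o - 3)*(o - 1)^2*(o + 4)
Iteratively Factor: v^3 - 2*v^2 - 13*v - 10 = (v + 2)*(v^2 - 4*v - 5) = (v - 5)*(v + 2)*(v + 1)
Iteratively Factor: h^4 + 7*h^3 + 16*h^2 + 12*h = (h + 3)*(h^3 + 4*h^2 + 4*h) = h*(h + 3)*(h^2 + 4*h + 4) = h*(h + 2)*(h + 3)*(h + 2)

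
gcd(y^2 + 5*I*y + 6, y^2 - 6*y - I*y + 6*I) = y - I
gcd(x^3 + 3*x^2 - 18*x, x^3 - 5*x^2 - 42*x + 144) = x^2 + 3*x - 18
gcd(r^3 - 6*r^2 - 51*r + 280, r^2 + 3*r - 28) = r + 7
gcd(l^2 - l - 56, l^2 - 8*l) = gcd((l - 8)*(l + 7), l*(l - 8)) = l - 8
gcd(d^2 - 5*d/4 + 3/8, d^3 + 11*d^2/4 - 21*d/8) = d - 3/4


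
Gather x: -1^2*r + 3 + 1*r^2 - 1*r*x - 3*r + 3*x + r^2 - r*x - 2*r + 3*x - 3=2*r^2 - 6*r + x*(6 - 2*r)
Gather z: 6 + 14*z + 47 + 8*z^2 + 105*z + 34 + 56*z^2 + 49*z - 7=64*z^2 + 168*z + 80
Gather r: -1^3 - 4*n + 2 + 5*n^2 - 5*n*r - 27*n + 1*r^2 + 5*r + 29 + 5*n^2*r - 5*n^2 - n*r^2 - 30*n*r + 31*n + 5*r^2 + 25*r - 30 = r^2*(6 - n) + r*(5*n^2 - 35*n + 30)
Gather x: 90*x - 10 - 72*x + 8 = 18*x - 2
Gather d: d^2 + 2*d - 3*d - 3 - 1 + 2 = d^2 - d - 2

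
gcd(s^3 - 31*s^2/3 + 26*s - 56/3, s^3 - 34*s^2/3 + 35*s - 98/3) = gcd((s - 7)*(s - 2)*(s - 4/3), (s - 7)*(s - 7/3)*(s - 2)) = s^2 - 9*s + 14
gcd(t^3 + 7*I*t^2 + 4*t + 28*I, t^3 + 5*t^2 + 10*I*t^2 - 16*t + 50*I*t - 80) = t + 2*I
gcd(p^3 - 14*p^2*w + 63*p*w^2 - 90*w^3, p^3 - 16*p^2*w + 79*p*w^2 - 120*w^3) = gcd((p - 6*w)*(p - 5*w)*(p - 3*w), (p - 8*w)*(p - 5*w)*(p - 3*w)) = p^2 - 8*p*w + 15*w^2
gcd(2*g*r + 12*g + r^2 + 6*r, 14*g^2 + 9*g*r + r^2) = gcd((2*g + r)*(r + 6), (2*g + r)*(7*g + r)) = 2*g + r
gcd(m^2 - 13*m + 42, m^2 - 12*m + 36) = m - 6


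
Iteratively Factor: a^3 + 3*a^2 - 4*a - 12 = (a + 2)*(a^2 + a - 6) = (a + 2)*(a + 3)*(a - 2)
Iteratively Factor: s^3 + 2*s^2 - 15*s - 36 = (s + 3)*(s^2 - s - 12) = (s + 3)^2*(s - 4)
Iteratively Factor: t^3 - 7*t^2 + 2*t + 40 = (t - 5)*(t^2 - 2*t - 8) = (t - 5)*(t + 2)*(t - 4)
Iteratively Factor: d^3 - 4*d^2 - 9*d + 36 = (d - 4)*(d^2 - 9) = (d - 4)*(d + 3)*(d - 3)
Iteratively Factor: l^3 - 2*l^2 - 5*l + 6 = (l - 1)*(l^2 - l - 6) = (l - 3)*(l - 1)*(l + 2)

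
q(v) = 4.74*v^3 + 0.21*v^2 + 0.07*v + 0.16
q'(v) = 14.22*v^2 + 0.42*v + 0.07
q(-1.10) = -5.97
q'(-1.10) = 16.81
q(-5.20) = -661.01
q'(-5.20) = 382.39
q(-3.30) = -168.13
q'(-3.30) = 153.54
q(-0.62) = -0.93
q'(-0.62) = 5.28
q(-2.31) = -57.31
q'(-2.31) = 74.98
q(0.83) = 3.07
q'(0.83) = 10.21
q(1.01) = 5.33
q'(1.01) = 15.00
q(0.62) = 1.41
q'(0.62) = 5.80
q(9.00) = 3473.26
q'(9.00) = 1155.67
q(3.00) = 130.24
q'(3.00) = 129.31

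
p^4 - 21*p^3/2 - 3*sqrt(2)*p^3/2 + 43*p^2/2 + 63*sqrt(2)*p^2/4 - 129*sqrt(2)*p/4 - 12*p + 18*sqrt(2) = (p - 8)*(p - 3/2)*(p - 1)*(p - 3*sqrt(2)/2)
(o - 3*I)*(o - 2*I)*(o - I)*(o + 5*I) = o^4 - I*o^3 + 19*o^2 - 49*I*o - 30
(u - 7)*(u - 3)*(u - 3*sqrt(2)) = u^3 - 10*u^2 - 3*sqrt(2)*u^2 + 21*u + 30*sqrt(2)*u - 63*sqrt(2)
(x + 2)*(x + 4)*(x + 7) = x^3 + 13*x^2 + 50*x + 56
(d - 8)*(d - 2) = d^2 - 10*d + 16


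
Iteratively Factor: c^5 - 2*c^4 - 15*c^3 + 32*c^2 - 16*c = (c - 1)*(c^4 - c^3 - 16*c^2 + 16*c) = (c - 4)*(c - 1)*(c^3 + 3*c^2 - 4*c) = (c - 4)*(c - 1)^2*(c^2 + 4*c) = (c - 4)*(c - 1)^2*(c + 4)*(c)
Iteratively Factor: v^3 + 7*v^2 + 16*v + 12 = (v + 2)*(v^2 + 5*v + 6) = (v + 2)^2*(v + 3)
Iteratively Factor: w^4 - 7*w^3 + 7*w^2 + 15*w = (w + 1)*(w^3 - 8*w^2 + 15*w) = w*(w + 1)*(w^2 - 8*w + 15) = w*(w - 3)*(w + 1)*(w - 5)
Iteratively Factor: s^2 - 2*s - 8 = (s - 4)*(s + 2)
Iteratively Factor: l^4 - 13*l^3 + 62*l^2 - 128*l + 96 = (l - 4)*(l^3 - 9*l^2 + 26*l - 24) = (l - 4)*(l - 3)*(l^2 - 6*l + 8) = (l - 4)^2*(l - 3)*(l - 2)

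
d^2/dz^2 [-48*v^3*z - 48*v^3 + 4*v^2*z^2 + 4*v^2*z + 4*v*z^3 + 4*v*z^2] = 8*v*(v + 3*z + 1)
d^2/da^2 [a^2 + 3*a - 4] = 2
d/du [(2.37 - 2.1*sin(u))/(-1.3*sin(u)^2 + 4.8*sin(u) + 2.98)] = (-2.73*sin(u)^2 + 6.162*sin(u) - 17.634)*cos(u)/(1.69*sin(u)^4 - 12.48*sin(u)^3 + 15.292*sin(u)^2 + 28.608*sin(u) + 8.8804)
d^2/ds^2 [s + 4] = 0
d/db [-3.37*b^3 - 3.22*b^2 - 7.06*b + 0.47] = -10.11*b^2 - 6.44*b - 7.06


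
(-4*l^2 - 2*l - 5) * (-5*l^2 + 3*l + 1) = 20*l^4 - 2*l^3 + 15*l^2 - 17*l - 5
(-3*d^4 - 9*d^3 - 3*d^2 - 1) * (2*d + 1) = -6*d^5 - 21*d^4 - 15*d^3 - 3*d^2 - 2*d - 1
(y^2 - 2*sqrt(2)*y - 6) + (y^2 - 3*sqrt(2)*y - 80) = 2*y^2 - 5*sqrt(2)*y - 86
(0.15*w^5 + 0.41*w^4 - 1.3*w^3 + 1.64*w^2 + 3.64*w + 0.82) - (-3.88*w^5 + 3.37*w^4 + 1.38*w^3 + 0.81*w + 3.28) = 4.03*w^5 - 2.96*w^4 - 2.68*w^3 + 1.64*w^2 + 2.83*w - 2.46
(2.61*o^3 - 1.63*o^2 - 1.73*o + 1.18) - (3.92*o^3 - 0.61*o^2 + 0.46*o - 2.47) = -1.31*o^3 - 1.02*o^2 - 2.19*o + 3.65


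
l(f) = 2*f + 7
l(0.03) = 7.06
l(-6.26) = -5.52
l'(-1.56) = 2.00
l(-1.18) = 4.64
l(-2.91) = 1.18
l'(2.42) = 2.00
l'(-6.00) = 2.00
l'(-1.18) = 2.00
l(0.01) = 7.02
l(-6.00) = -5.00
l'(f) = 2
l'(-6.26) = 2.00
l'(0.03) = 2.00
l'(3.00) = 2.00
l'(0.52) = 2.00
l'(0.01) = 2.00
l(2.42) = 11.84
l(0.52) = 8.04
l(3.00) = 13.00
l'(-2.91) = 2.00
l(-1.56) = 3.88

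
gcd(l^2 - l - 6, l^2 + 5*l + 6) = l + 2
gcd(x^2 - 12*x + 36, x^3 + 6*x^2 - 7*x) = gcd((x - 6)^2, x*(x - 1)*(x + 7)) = 1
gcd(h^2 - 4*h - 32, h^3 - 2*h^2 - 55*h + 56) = h - 8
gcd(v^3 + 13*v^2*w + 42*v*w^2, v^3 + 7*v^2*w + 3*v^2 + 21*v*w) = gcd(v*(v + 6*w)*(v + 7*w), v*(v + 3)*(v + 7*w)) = v^2 + 7*v*w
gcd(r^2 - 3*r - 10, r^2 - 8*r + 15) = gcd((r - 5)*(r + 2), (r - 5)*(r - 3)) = r - 5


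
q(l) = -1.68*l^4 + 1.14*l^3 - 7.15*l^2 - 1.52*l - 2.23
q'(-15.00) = 23662.48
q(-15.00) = -90485.68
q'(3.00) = -195.08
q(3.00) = -176.44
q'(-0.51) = 7.55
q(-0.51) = -3.58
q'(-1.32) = 38.77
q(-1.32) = -20.40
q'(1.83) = -57.42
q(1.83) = -40.81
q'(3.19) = -230.48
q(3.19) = -216.80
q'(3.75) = -361.43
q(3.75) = -380.59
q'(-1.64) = 60.77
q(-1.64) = -36.15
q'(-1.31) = 38.19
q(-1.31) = -20.02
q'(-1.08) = 26.38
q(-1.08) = -12.65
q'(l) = -6.72*l^3 + 3.42*l^2 - 14.3*l - 1.52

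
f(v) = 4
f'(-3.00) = 0.00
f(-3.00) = 4.00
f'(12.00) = 0.00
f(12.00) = 4.00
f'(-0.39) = 0.00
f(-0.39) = 4.00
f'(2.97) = 0.00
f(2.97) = 4.00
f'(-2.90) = 0.00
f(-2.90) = 4.00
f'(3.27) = 0.00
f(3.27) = 4.00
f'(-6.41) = 0.00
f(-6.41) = 4.00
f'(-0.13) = 0.00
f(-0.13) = 4.00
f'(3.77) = 0.00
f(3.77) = 4.00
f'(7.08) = 0.00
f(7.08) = 4.00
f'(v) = 0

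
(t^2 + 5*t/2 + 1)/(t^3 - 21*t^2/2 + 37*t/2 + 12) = (t + 2)/(t^2 - 11*t + 24)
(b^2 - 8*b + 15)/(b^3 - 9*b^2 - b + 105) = (b - 3)/(b^2 - 4*b - 21)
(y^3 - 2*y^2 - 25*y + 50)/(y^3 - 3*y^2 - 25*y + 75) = (y - 2)/(y - 3)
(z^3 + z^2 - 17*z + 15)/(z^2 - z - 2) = (-z^3 - z^2 + 17*z - 15)/(-z^2 + z + 2)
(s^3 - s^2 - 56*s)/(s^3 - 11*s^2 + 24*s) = (s + 7)/(s - 3)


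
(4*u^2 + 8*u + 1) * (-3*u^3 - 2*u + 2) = -12*u^5 - 24*u^4 - 11*u^3 - 8*u^2 + 14*u + 2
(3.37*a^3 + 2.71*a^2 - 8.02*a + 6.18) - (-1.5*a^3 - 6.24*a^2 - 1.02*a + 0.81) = 4.87*a^3 + 8.95*a^2 - 7.0*a + 5.37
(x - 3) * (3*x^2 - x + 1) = 3*x^3 - 10*x^2 + 4*x - 3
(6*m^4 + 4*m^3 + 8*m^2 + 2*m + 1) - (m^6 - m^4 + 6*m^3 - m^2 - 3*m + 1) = -m^6 + 7*m^4 - 2*m^3 + 9*m^2 + 5*m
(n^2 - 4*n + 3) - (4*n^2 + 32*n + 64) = -3*n^2 - 36*n - 61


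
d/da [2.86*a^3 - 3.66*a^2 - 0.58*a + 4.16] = 8.58*a^2 - 7.32*a - 0.58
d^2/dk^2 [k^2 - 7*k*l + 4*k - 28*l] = 2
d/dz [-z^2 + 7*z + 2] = 7 - 2*z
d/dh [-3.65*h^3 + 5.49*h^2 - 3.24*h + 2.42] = -10.95*h^2 + 10.98*h - 3.24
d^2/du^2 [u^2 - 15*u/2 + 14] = 2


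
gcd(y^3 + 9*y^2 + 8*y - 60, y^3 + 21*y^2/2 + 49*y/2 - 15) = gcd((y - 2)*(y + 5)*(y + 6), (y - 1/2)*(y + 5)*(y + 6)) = y^2 + 11*y + 30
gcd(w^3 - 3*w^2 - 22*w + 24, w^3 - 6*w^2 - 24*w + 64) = w + 4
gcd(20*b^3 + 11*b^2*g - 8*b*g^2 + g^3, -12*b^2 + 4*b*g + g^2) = 1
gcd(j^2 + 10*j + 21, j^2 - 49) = j + 7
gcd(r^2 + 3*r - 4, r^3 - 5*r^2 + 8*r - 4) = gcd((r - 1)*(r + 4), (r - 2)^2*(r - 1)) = r - 1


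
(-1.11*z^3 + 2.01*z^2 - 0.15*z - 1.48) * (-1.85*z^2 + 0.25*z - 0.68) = 2.0535*z^5 - 3.996*z^4 + 1.5348*z^3 + 1.3337*z^2 - 0.268*z + 1.0064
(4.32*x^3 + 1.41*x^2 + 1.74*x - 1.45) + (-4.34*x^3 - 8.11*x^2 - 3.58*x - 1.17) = -0.0199999999999996*x^3 - 6.7*x^2 - 1.84*x - 2.62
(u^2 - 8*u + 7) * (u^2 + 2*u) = u^4 - 6*u^3 - 9*u^2 + 14*u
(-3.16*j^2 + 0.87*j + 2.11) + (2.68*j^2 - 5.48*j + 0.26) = -0.48*j^2 - 4.61*j + 2.37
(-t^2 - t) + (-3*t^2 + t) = -4*t^2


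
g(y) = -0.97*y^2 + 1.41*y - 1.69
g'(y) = 1.41 - 1.94*y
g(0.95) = -1.23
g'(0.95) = -0.43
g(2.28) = -3.52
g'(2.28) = -3.01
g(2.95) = -5.97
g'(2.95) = -4.31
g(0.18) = -1.47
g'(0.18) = 1.06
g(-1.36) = -5.40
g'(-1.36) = 4.05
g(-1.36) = -5.40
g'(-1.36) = 4.05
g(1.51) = -1.77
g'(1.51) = -1.52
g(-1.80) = -7.37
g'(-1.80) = 4.90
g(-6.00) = -45.07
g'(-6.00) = 13.05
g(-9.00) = -92.95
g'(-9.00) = 18.87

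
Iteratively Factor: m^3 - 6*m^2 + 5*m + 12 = (m + 1)*(m^2 - 7*m + 12) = (m - 4)*(m + 1)*(m - 3)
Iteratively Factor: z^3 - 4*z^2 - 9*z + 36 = (z - 3)*(z^2 - z - 12) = (z - 4)*(z - 3)*(z + 3)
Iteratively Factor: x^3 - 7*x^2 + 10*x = (x)*(x^2 - 7*x + 10) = x*(x - 5)*(x - 2)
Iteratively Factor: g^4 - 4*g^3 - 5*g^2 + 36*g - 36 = (g - 3)*(g^3 - g^2 - 8*g + 12) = (g - 3)*(g - 2)*(g^2 + g - 6) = (g - 3)*(g - 2)^2*(g + 3)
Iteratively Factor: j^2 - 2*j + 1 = (j - 1)*(j - 1)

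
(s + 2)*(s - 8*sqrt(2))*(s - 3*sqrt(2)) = s^3 - 11*sqrt(2)*s^2 + 2*s^2 - 22*sqrt(2)*s + 48*s + 96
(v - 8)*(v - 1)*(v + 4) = v^3 - 5*v^2 - 28*v + 32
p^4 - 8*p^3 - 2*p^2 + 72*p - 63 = (p - 7)*(p - 3)*(p - 1)*(p + 3)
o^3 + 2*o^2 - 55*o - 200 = (o - 8)*(o + 5)^2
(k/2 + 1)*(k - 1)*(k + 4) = k^3/2 + 5*k^2/2 + k - 4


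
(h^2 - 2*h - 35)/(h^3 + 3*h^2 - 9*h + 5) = (h - 7)/(h^2 - 2*h + 1)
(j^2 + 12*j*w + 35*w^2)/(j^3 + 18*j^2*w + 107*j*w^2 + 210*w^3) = 1/(j + 6*w)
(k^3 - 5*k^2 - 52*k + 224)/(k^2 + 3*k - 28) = k - 8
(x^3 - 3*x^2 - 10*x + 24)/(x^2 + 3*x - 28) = (x^2 + x - 6)/(x + 7)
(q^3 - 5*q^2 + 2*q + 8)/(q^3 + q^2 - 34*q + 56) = (q + 1)/(q + 7)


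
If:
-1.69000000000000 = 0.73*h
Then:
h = -2.32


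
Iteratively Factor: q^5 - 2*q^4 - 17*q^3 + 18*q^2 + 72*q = (q + 2)*(q^4 - 4*q^3 - 9*q^2 + 36*q) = q*(q + 2)*(q^3 - 4*q^2 - 9*q + 36) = q*(q + 2)*(q + 3)*(q^2 - 7*q + 12) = q*(q - 3)*(q + 2)*(q + 3)*(q - 4)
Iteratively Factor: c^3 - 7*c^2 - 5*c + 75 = (c + 3)*(c^2 - 10*c + 25) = (c - 5)*(c + 3)*(c - 5)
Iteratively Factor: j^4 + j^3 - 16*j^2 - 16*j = (j)*(j^3 + j^2 - 16*j - 16) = j*(j + 1)*(j^2 - 16) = j*(j + 1)*(j + 4)*(j - 4)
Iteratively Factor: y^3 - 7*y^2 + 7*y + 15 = (y - 3)*(y^2 - 4*y - 5) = (y - 3)*(y + 1)*(y - 5)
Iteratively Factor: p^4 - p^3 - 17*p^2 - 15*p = (p + 1)*(p^3 - 2*p^2 - 15*p) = p*(p + 1)*(p^2 - 2*p - 15) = p*(p - 5)*(p + 1)*(p + 3)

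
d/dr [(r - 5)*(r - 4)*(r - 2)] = 3*r^2 - 22*r + 38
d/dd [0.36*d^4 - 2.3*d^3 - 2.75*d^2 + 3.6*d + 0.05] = 1.44*d^3 - 6.9*d^2 - 5.5*d + 3.6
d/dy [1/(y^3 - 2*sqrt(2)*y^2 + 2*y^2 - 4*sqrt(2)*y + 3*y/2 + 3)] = 2*(-6*y^2 - 8*y + 8*sqrt(2)*y - 3 + 8*sqrt(2))/(2*y^3 - 4*sqrt(2)*y^2 + 4*y^2 - 8*sqrt(2)*y + 3*y + 6)^2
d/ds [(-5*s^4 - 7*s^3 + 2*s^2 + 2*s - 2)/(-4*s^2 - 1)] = (40*s^5 + 28*s^4 + 20*s^3 + 29*s^2 - 20*s - 2)/(16*s^4 + 8*s^2 + 1)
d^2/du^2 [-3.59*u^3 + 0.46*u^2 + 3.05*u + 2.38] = 0.92 - 21.54*u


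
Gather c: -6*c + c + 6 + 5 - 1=10 - 5*c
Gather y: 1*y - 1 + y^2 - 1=y^2 + y - 2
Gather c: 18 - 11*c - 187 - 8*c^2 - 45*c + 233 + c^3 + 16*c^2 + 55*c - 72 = c^3 + 8*c^2 - c - 8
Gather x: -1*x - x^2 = -x^2 - x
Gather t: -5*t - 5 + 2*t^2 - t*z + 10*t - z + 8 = 2*t^2 + t*(5 - z) - z + 3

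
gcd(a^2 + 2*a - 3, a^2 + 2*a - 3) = a^2 + 2*a - 3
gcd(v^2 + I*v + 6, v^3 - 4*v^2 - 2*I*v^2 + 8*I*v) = v - 2*I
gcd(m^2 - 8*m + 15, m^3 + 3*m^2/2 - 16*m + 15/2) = m - 3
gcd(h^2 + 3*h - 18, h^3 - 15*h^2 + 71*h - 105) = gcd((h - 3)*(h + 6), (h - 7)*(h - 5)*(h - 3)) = h - 3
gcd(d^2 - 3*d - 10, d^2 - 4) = d + 2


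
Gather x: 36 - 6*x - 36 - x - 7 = -7*x - 7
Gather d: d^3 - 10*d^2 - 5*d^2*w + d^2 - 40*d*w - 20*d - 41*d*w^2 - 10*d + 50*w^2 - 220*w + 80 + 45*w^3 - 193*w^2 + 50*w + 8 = d^3 + d^2*(-5*w - 9) + d*(-41*w^2 - 40*w - 30) + 45*w^3 - 143*w^2 - 170*w + 88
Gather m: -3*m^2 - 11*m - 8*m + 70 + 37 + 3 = -3*m^2 - 19*m + 110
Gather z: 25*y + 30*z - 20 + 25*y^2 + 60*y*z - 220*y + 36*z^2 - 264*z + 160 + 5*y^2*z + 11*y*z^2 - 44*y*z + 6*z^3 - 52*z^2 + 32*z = 25*y^2 - 195*y + 6*z^3 + z^2*(11*y - 16) + z*(5*y^2 + 16*y - 202) + 140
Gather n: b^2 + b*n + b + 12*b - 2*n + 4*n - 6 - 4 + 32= b^2 + 13*b + n*(b + 2) + 22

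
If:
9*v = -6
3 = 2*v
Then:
No Solution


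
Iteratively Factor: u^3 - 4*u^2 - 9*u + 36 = (u - 3)*(u^2 - u - 12) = (u - 4)*(u - 3)*(u + 3)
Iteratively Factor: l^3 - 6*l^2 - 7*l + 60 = (l + 3)*(l^2 - 9*l + 20) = (l - 4)*(l + 3)*(l - 5)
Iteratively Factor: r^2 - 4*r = (r)*(r - 4)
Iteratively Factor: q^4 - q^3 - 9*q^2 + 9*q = (q - 1)*(q^3 - 9*q) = q*(q - 1)*(q^2 - 9) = q*(q - 3)*(q - 1)*(q + 3)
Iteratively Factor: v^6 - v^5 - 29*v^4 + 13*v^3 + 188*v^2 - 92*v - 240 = (v - 5)*(v^5 + 4*v^4 - 9*v^3 - 32*v^2 + 28*v + 48) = (v - 5)*(v + 1)*(v^4 + 3*v^3 - 12*v^2 - 20*v + 48) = (v - 5)*(v + 1)*(v + 3)*(v^3 - 12*v + 16) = (v - 5)*(v - 2)*(v + 1)*(v + 3)*(v^2 + 2*v - 8) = (v - 5)*(v - 2)^2*(v + 1)*(v + 3)*(v + 4)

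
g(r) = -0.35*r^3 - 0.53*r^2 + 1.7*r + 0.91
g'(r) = -1.05*r^2 - 1.06*r + 1.7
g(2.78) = -5.98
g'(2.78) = -9.36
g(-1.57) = -1.71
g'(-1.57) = 0.78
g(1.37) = 1.34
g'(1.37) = -1.72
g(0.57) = 1.64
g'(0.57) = 0.75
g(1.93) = -0.30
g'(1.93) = -4.26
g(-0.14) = 0.66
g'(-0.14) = 1.83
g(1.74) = 0.42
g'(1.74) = -3.32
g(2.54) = -3.93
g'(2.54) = -7.77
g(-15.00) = 1037.41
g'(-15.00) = -218.65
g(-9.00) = 197.83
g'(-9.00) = -73.81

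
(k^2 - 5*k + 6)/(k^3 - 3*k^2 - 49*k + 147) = (k - 2)/(k^2 - 49)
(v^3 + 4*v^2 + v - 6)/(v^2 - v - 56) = (-v^3 - 4*v^2 - v + 6)/(-v^2 + v + 56)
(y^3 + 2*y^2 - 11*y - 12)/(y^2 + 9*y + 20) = (y^2 - 2*y - 3)/(y + 5)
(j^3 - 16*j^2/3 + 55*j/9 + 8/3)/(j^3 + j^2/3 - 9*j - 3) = (j - 8/3)/(j + 3)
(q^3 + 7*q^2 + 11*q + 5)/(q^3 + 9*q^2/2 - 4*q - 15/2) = 2*(q + 1)/(2*q - 3)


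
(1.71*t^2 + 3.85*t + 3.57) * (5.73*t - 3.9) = 9.7983*t^3 + 15.3915*t^2 + 5.4411*t - 13.923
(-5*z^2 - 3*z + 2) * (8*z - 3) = -40*z^3 - 9*z^2 + 25*z - 6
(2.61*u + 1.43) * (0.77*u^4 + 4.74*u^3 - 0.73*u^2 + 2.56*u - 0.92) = 2.0097*u^5 + 13.4725*u^4 + 4.8729*u^3 + 5.6377*u^2 + 1.2596*u - 1.3156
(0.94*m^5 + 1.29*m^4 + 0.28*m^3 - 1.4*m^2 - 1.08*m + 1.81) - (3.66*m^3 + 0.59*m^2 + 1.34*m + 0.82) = 0.94*m^5 + 1.29*m^4 - 3.38*m^3 - 1.99*m^2 - 2.42*m + 0.99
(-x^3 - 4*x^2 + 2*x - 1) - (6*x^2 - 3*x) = -x^3 - 10*x^2 + 5*x - 1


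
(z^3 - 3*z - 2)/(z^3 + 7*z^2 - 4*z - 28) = (z^2 + 2*z + 1)/(z^2 + 9*z + 14)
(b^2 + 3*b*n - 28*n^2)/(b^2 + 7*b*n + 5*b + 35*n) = (b - 4*n)/(b + 5)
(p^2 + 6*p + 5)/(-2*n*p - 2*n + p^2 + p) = (p + 5)/(-2*n + p)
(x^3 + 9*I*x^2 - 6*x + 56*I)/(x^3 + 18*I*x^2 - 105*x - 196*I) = (x - 2*I)/(x + 7*I)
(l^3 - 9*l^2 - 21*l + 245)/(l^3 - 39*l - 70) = (l - 7)/(l + 2)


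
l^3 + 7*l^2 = l^2*(l + 7)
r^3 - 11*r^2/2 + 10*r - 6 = (r - 2)^2*(r - 3/2)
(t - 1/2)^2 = t^2 - t + 1/4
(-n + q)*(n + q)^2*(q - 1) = -n^3*q + n^3 - n^2*q^2 + n^2*q + n*q^3 - n*q^2 + q^4 - q^3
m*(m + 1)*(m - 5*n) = m^3 - 5*m^2*n + m^2 - 5*m*n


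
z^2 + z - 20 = (z - 4)*(z + 5)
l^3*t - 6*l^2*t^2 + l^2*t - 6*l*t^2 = l*(l - 6*t)*(l*t + t)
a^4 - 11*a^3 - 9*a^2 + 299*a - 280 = (a - 8)*(a - 7)*(a - 1)*(a + 5)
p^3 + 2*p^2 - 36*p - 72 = (p - 6)*(p + 2)*(p + 6)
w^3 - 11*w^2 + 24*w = w*(w - 8)*(w - 3)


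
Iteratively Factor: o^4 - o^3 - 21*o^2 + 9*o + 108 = (o - 4)*(o^3 + 3*o^2 - 9*o - 27) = (o - 4)*(o + 3)*(o^2 - 9) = (o - 4)*(o - 3)*(o + 3)*(o + 3)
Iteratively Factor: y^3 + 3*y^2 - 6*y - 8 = (y - 2)*(y^2 + 5*y + 4) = (y - 2)*(y + 1)*(y + 4)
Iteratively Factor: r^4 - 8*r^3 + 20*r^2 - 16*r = (r)*(r^3 - 8*r^2 + 20*r - 16) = r*(r - 2)*(r^2 - 6*r + 8) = r*(r - 4)*(r - 2)*(r - 2)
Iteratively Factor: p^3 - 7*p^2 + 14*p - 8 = (p - 2)*(p^2 - 5*p + 4) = (p - 2)*(p - 1)*(p - 4)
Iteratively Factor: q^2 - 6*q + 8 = (q - 4)*(q - 2)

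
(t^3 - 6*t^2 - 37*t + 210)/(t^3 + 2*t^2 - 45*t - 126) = (t - 5)/(t + 3)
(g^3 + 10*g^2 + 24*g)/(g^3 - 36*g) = (g + 4)/(g - 6)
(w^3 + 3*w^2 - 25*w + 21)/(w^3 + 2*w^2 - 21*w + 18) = (w + 7)/(w + 6)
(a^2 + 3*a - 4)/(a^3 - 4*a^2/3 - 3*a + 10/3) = 3*(a + 4)/(3*a^2 - a - 10)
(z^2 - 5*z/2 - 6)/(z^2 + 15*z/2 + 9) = (z - 4)/(z + 6)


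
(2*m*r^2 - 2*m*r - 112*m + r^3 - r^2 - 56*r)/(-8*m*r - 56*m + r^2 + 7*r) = (2*m*r - 16*m + r^2 - 8*r)/(-8*m + r)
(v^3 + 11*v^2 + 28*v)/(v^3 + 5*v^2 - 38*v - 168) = v/(v - 6)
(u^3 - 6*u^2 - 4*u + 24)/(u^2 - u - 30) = (u^2 - 4)/(u + 5)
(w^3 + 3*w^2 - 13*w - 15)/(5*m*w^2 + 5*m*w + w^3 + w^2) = (w^2 + 2*w - 15)/(w*(5*m + w))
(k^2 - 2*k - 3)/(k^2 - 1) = (k - 3)/(k - 1)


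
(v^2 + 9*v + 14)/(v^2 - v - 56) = (v + 2)/(v - 8)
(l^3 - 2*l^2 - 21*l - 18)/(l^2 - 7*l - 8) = (l^2 - 3*l - 18)/(l - 8)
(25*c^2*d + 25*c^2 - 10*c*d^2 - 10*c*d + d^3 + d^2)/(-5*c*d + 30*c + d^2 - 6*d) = (-5*c*d - 5*c + d^2 + d)/(d - 6)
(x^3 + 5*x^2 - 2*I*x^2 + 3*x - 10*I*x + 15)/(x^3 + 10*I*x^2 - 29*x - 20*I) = (x^2 + x*(5 - 3*I) - 15*I)/(x^2 + 9*I*x - 20)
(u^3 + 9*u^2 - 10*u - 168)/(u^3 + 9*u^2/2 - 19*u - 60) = 2*(u + 7)/(2*u + 5)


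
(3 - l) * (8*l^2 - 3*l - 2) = -8*l^3 + 27*l^2 - 7*l - 6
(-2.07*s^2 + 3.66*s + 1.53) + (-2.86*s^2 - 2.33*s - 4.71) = -4.93*s^2 + 1.33*s - 3.18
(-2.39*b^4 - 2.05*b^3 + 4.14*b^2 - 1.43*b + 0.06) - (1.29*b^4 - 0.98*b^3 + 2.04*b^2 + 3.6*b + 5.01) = -3.68*b^4 - 1.07*b^3 + 2.1*b^2 - 5.03*b - 4.95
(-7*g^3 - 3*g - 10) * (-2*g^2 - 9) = 14*g^5 + 69*g^3 + 20*g^2 + 27*g + 90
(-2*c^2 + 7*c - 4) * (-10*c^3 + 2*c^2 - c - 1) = 20*c^5 - 74*c^4 + 56*c^3 - 13*c^2 - 3*c + 4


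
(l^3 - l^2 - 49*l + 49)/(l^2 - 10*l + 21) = (l^2 + 6*l - 7)/(l - 3)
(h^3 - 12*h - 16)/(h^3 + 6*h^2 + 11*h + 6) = (h^2 - 2*h - 8)/(h^2 + 4*h + 3)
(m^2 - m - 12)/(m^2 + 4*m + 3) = (m - 4)/(m + 1)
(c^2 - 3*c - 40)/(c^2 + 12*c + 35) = (c - 8)/(c + 7)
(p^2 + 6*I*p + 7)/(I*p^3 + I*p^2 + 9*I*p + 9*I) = (-I*p^2 + 6*p - 7*I)/(p^3 + p^2 + 9*p + 9)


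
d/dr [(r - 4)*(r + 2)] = 2*r - 2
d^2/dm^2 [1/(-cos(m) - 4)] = (cos(m)^2 - 4*cos(m) - 2)/(cos(m) + 4)^3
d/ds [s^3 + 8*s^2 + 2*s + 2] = 3*s^2 + 16*s + 2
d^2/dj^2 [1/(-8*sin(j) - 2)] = 2*(4*sin(j)^2 - sin(j) - 8)/(4*sin(j) + 1)^3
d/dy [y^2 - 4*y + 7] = 2*y - 4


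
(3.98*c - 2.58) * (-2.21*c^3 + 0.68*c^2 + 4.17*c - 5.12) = -8.7958*c^4 + 8.4082*c^3 + 14.8422*c^2 - 31.1362*c + 13.2096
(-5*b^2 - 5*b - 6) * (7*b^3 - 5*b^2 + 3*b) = -35*b^5 - 10*b^4 - 32*b^3 + 15*b^2 - 18*b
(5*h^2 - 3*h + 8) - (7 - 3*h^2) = 8*h^2 - 3*h + 1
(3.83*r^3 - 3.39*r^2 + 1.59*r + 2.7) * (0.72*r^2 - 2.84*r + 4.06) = 2.7576*r^5 - 13.318*r^4 + 26.3222*r^3 - 16.335*r^2 - 1.2126*r + 10.962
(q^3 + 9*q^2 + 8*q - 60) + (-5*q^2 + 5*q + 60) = q^3 + 4*q^2 + 13*q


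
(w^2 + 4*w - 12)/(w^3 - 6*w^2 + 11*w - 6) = (w + 6)/(w^2 - 4*w + 3)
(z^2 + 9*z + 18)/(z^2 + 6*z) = (z + 3)/z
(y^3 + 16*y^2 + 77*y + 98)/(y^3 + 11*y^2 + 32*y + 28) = (y + 7)/(y + 2)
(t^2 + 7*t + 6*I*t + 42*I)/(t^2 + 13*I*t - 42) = (t + 7)/(t + 7*I)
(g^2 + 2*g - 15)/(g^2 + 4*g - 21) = (g + 5)/(g + 7)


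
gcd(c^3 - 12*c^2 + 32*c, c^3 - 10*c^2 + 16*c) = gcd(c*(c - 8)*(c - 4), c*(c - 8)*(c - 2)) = c^2 - 8*c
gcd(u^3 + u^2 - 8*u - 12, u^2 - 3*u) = u - 3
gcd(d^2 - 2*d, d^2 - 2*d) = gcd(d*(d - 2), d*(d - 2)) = d^2 - 2*d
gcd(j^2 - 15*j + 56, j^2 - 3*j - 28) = j - 7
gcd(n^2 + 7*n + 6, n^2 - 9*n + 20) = 1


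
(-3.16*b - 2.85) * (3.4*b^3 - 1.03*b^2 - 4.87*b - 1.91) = -10.744*b^4 - 6.4352*b^3 + 18.3247*b^2 + 19.9151*b + 5.4435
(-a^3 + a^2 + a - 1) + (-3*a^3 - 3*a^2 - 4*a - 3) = -4*a^3 - 2*a^2 - 3*a - 4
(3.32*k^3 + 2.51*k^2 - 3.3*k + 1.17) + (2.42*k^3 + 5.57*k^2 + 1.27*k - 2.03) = 5.74*k^3 + 8.08*k^2 - 2.03*k - 0.86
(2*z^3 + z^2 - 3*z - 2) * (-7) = -14*z^3 - 7*z^2 + 21*z + 14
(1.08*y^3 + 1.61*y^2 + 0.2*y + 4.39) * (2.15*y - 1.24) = 2.322*y^4 + 2.1223*y^3 - 1.5664*y^2 + 9.1905*y - 5.4436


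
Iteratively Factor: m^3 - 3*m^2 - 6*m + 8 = (m + 2)*(m^2 - 5*m + 4) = (m - 4)*(m + 2)*(m - 1)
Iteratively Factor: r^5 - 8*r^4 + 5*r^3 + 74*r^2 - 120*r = (r)*(r^4 - 8*r^3 + 5*r^2 + 74*r - 120) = r*(r - 2)*(r^3 - 6*r^2 - 7*r + 60) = r*(r - 4)*(r - 2)*(r^2 - 2*r - 15) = r*(r - 4)*(r - 2)*(r + 3)*(r - 5)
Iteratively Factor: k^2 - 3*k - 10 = (k + 2)*(k - 5)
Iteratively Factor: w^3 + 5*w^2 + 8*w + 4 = (w + 2)*(w^2 + 3*w + 2) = (w + 2)^2*(w + 1)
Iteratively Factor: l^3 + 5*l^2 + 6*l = (l)*(l^2 + 5*l + 6) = l*(l + 3)*(l + 2)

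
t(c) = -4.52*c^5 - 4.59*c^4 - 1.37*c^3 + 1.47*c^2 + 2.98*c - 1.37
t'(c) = -22.6*c^4 - 18.36*c^3 - 4.11*c^2 + 2.94*c + 2.98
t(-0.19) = -1.88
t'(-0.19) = 2.37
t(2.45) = -569.77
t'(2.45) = -1098.77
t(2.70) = -902.08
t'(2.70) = -1581.48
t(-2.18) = 132.19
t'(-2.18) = -343.18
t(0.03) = -1.28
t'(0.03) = 3.06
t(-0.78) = -2.54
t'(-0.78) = -1.47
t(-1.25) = 2.47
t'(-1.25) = -26.43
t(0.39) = -0.21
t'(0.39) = 1.89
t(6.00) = -41322.65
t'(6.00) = -33382.70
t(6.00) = -41322.65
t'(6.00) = -33382.70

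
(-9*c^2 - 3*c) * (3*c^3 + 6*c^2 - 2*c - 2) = -27*c^5 - 63*c^4 + 24*c^2 + 6*c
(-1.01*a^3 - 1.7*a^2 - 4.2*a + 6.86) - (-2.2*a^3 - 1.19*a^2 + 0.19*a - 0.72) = 1.19*a^3 - 0.51*a^2 - 4.39*a + 7.58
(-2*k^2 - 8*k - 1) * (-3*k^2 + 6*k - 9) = 6*k^4 + 12*k^3 - 27*k^2 + 66*k + 9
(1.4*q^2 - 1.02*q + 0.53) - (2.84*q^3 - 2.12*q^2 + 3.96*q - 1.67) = -2.84*q^3 + 3.52*q^2 - 4.98*q + 2.2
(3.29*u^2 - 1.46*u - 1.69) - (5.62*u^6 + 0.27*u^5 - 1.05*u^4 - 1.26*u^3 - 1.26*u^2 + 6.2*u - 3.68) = -5.62*u^6 - 0.27*u^5 + 1.05*u^4 + 1.26*u^3 + 4.55*u^2 - 7.66*u + 1.99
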